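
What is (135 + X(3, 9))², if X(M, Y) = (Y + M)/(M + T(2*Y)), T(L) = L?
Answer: 900601/49 ≈ 18380.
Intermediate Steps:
X(M, Y) = (M + Y)/(M + 2*Y) (X(M, Y) = (Y + M)/(M + 2*Y) = (M + Y)/(M + 2*Y))
(135 + X(3, 9))² = (135 + (3 + 9)/(3 + 2*9))² = (135 + 12/(3 + 18))² = (135 + 12/21)² = (135 + (1/21)*12)² = (135 + 4/7)² = (949/7)² = 900601/49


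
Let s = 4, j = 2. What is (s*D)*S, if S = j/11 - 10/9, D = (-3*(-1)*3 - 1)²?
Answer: -23552/99 ≈ -237.90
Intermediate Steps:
D = 64 (D = (3*3 - 1)² = (9 - 1)² = 8² = 64)
S = -92/99 (S = 2/11 - 10/9 = -92/99 ≈ -0.92929)
(s*D)*S = (4*64)*(-92/99) = 256*(-92/99) = -23552/99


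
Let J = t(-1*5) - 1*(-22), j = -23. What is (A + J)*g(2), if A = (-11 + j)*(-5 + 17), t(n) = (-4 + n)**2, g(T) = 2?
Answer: -610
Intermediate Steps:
A = -408 (A = (-11 - 23)*(-5 + 17) = -34*12 = -408)
J = 103 (J = (-4 - 1*5)**2 - 1*(-22) = (-4 - 5)**2 + 22 = (-9)**2 + 22 = 81 + 22 = 103)
(A + J)*g(2) = (-408 + 103)*2 = -305*2 = -610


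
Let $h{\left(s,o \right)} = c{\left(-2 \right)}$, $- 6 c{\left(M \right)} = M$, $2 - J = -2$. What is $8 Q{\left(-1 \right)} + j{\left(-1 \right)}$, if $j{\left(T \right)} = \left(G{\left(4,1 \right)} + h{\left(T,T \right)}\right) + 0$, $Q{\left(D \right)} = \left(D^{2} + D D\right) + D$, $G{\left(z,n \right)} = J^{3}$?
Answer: $\frac{217}{3} \approx 72.333$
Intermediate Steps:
$J = 4$ ($J = 2 - -2 = 2 + 2 = 4$)
$c{\left(M \right)} = - \frac{M}{6}$
$h{\left(s,o \right)} = \frac{1}{3}$ ($h{\left(s,o \right)} = \left(- \frac{1}{6}\right) \left(-2\right) = \frac{1}{3}$)
$G{\left(z,n \right)} = 64$ ($G{\left(z,n \right)} = 4^{3} = 64$)
$Q{\left(D \right)} = D + 2 D^{2}$ ($Q{\left(D \right)} = \left(D^{2} + D^{2}\right) + D = 2 D^{2} + D = D + 2 D^{2}$)
$j{\left(T \right)} = \frac{193}{3}$ ($j{\left(T \right)} = \left(64 + \frac{1}{3}\right) + 0 = \frac{193}{3} + 0 = \frac{193}{3}$)
$8 Q{\left(-1 \right)} + j{\left(-1 \right)} = 8 \left(- (1 + 2 \left(-1\right))\right) + \frac{193}{3} = 8 \left(- (1 - 2)\right) + \frac{193}{3} = 8 \left(\left(-1\right) \left(-1\right)\right) + \frac{193}{3} = 8 \cdot 1 + \frac{193}{3} = 8 + \frac{193}{3} = \frac{217}{3}$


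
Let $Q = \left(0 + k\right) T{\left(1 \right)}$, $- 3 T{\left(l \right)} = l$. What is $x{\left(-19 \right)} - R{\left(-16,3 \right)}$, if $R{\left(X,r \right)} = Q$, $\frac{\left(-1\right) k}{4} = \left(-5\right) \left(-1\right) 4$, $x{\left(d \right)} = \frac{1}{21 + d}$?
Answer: $- \frac{157}{6} \approx -26.167$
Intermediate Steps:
$T{\left(l \right)} = - \frac{l}{3}$
$k = -80$ ($k = - 4 \left(-5\right) \left(-1\right) 4 = - 4 \cdot 5 \cdot 4 = \left(-4\right) 20 = -80$)
$Q = \frac{80}{3}$ ($Q = \left(0 - 80\right) \left(\left(- \frac{1}{3}\right) 1\right) = \left(-80\right) \left(- \frac{1}{3}\right) = \frac{80}{3} \approx 26.667$)
$R{\left(X,r \right)} = \frac{80}{3}$
$x{\left(-19 \right)} - R{\left(-16,3 \right)} = \frac{1}{21 - 19} - \frac{80}{3} = \frac{1}{2} - \frac{80}{3} = - \frac{157}{6}$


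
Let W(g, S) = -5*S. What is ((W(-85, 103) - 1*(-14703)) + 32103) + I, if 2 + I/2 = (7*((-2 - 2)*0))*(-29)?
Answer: 46287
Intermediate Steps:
I = -4 (I = -4 + 2*((7*((-2 - 2)*0))*(-29)) = -4 + 2*((7*(-4*0))*(-29)) = -4 + 2*((7*0)*(-29)) = -4 + 2*(0*(-29)) = -4 + 2*0 = -4 + 0 = -4)
((W(-85, 103) - 1*(-14703)) + 32103) + I = ((-5*103 - 1*(-14703)) + 32103) - 4 = ((-515 + 14703) + 32103) - 4 = (14188 + 32103) - 4 = 46291 - 4 = 46287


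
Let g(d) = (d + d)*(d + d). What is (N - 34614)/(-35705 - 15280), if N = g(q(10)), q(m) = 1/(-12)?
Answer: 1246103/1835460 ≈ 0.67891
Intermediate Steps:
q(m) = -1/12
g(d) = 4*d² (g(d) = (2*d)*(2*d) = 4*d²)
N = 1/36 (N = 4*(-1/12)² = 4*(1/144) = 1/36 ≈ 0.027778)
(N - 34614)/(-35705 - 15280) = (1/36 - 34614)/(-35705 - 15280) = -1246103/36/(-50985) = -1246103/36*(-1/50985) = 1246103/1835460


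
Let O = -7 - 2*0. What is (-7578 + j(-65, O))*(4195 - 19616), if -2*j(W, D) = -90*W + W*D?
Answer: 330950081/2 ≈ 1.6548e+8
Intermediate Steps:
O = -7 (O = -7 + 0 = -7)
j(W, D) = 45*W - D*W/2 (j(W, D) = -(-90*W + W*D)/2 = -(-90*W + D*W)/2 = 45*W - D*W/2)
(-7578 + j(-65, O))*(4195 - 19616) = (-7578 + (½)*(-65)*(90 - 1*(-7)))*(4195 - 19616) = (-7578 + (½)*(-65)*(90 + 7))*(-15421) = (-7578 + (½)*(-65)*97)*(-15421) = (-7578 - 6305/2)*(-15421) = -21461/2*(-15421) = 330950081/2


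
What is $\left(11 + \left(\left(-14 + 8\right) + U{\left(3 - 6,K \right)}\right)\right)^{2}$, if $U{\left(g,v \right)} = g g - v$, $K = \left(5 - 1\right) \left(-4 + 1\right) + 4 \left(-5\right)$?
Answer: $2116$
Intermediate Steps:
$K = -32$ ($K = 4 \left(-3\right) - 20 = -12 - 20 = -32$)
$U{\left(g,v \right)} = g^{2} - v$
$\left(11 + \left(\left(-14 + 8\right) + U{\left(3 - 6,K \right)}\right)\right)^{2} = \left(11 + \left(\left(-14 + 8\right) + \left(\left(3 - 6\right)^{2} - -32\right)\right)\right)^{2} = \left(11 + \left(-6 + \left(\left(3 - 6\right)^{2} + 32\right)\right)\right)^{2} = \left(11 + \left(-6 + \left(\left(-3\right)^{2} + 32\right)\right)\right)^{2} = \left(11 + \left(-6 + \left(9 + 32\right)\right)\right)^{2} = \left(11 + \left(-6 + 41\right)\right)^{2} = \left(11 + 35\right)^{2} = 46^{2} = 2116$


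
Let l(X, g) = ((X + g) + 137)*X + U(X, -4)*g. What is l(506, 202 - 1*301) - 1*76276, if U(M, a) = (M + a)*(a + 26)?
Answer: -894368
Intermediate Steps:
U(M, a) = (26 + a)*(M + a) (U(M, a) = (M + a)*(26 + a) = (26 + a)*(M + a))
l(X, g) = X*(137 + X + g) + g*(-88 + 22*X) (l(X, g) = ((X + g) + 137)*X + ((-4)² + 26*X + 26*(-4) + X*(-4))*g = (137 + X + g)*X + (16 + 26*X - 104 - 4*X)*g = X*(137 + X + g) + (-88 + 22*X)*g = X*(137 + X + g) + g*(-88 + 22*X))
l(506, 202 - 1*301) - 1*76276 = (506² - 88*(202 - 1*301) + 137*506 + 23*506*(202 - 1*301)) - 1*76276 = (256036 - 88*(202 - 301) + 69322 + 23*506*(202 - 301)) - 76276 = (256036 - 88*(-99) + 69322 + 23*506*(-99)) - 76276 = (256036 + 8712 + 69322 - 1152162) - 76276 = -818092 - 76276 = -894368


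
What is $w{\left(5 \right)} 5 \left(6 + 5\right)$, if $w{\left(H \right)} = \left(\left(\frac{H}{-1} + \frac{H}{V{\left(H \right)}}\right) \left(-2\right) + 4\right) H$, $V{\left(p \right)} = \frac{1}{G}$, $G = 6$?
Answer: $-12650$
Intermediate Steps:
$V{\left(p \right)} = \frac{1}{6}$
$w{\left(H \right)} = H \left(4 - 10 H\right)$ ($w{\left(H \right)} = \left(\left(\frac{H}{-1} + H \frac{1}{\frac{1}{6}}\right) \left(-2\right) + 4\right) H = \left(\left(H \left(-1\right) + H 6\right) \left(-2\right) + 4\right) H = \left(\left(- H + 6 H\right) \left(-2\right) + 4\right) H = \left(5 H \left(-2\right) + 4\right) H = \left(- 10 H + 4\right) H = \left(4 - 10 H\right) H = H \left(4 - 10 H\right)$)
$w{\left(5 \right)} 5 \left(6 + 5\right) = 2 \cdot 5 \left(2 - 25\right) 5 \left(6 + 5\right) = 2 \cdot 5 \left(2 - 25\right) 5 \cdot 11 = 2 \cdot 5 \left(-23\right) 55 = \left(-230\right) 55 = -12650$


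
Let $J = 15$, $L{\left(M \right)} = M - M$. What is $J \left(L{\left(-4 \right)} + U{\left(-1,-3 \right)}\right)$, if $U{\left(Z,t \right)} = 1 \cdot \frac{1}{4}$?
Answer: $\frac{15}{4} \approx 3.75$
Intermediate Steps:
$U{\left(Z,t \right)} = \frac{1}{4}$ ($U{\left(Z,t \right)} = 1 \cdot \frac{1}{4} = \frac{1}{4}$)
$L{\left(M \right)} = 0$
$J \left(L{\left(-4 \right)} + U{\left(-1,-3 \right)}\right) = 15 \left(0 + \frac{1}{4}\right) = 15 \cdot \frac{1}{4} = \frac{15}{4}$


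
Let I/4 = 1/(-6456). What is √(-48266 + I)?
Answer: 5*I*√5029309542/1614 ≈ 219.7*I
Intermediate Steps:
I = -1/1614 (I = 4/(-6456) = 4*(-1/6456) = -1/1614 ≈ -0.00061958)
√(-48266 + I) = √(-48266 - 1/1614) = √(-77901325/1614) = 5*I*√5029309542/1614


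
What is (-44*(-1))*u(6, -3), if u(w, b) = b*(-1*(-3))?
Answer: -396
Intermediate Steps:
u(w, b) = 3*b (u(w, b) = b*3 = 3*b)
(-44*(-1))*u(6, -3) = (-44*(-1))*(3*(-3)) = 44*(-9) = -396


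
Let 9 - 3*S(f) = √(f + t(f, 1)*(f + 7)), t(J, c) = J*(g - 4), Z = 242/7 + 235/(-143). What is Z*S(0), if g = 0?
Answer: 98883/1001 ≈ 98.784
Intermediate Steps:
Z = 32961/1001 (Z = 242*(⅐) + 235*(-1/143) = 242/7 - 235/143 = 32961/1001 ≈ 32.928)
t(J, c) = -4*J (t(J, c) = J*(0 - 4) = J*(-4) = -4*J)
S(f) = 3 - √(f - 4*f*(7 + f))/3 (S(f) = 3 - √(f + (-4*f)*(f + 7))/3 = 3 - √(f + (-4*f)*(7 + f))/3 = 3 - √(f - 4*f*(7 + f))/3)
Z*S(0) = 32961*(3 - √(-1*0*(27 + 4*0))/3)/1001 = 32961*(3 - √(-1*0*(27 + 0))/3)/1001 = 32961*(3 - √(-1*0*27)/3)/1001 = 32961*(3 - √0/3)/1001 = 32961*(3 - ⅓*0)/1001 = 32961*(3 + 0)/1001 = (32961/1001)*3 = 98883/1001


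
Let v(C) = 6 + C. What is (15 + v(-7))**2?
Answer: 196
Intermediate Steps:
(15 + v(-7))**2 = (15 + (6 - 7))**2 = (15 - 1)**2 = 14**2 = 196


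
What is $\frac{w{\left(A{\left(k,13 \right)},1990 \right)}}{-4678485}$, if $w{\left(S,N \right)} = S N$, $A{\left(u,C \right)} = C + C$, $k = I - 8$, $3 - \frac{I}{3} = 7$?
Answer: $- \frac{10348}{935697} \approx -0.011059$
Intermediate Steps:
$I = -12$ ($I = 9 - 21 = -12$)
$k = -20$ ($k = -12 - 8 = -20$)
$A{\left(u,C \right)} = 2 C$
$w{\left(S,N \right)} = N S$
$\frac{w{\left(A{\left(k,13 \right)},1990 \right)}}{-4678485} = \frac{1990 \cdot 2 \cdot 13}{-4678485} = 1990 \cdot 26 \left(- \frac{1}{4678485}\right) = 51740 \left(- \frac{1}{4678485}\right) = - \frac{10348}{935697}$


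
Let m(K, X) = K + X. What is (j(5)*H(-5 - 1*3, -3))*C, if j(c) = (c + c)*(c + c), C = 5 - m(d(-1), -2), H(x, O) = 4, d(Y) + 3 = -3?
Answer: 5200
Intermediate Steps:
d(Y) = -6 (d(Y) = -3 - 3 = -6)
C = 13 (C = 5 - (-6 - 2) = 5 - 1*(-8) = 5 + 8 = 13)
j(c) = 4*c**2 (j(c) = (2*c)*(2*c) = 4*c**2)
(j(5)*H(-5 - 1*3, -3))*C = ((4*5**2)*4)*13 = ((4*25)*4)*13 = (100*4)*13 = 400*13 = 5200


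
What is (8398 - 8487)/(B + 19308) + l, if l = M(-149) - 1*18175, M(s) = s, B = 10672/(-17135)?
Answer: -263572409009/14383996 ≈ -18324.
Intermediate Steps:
B = -464/745 (B = 10672*(-1/17135) = -464/745 ≈ -0.62282)
l = -18324 (l = -149 - 1*18175 = -149 - 18175 = -18324)
(8398 - 8487)/(B + 19308) + l = (8398 - 8487)/(-464/745 + 19308) - 18324 = -89/14383996/745 - 18324 = -89*745/14383996 - 18324 = -66305/14383996 - 18324 = -263572409009/14383996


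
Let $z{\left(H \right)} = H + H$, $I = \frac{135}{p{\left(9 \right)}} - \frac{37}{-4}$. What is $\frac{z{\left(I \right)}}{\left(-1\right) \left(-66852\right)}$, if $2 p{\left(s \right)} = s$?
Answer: $\frac{157}{133704} \approx 0.0011742$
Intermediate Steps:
$p{\left(s \right)} = \frac{s}{2}$
$I = \frac{157}{4}$ ($I = \frac{135}{\frac{1}{2} \cdot 9} - \frac{37}{-4} = \frac{135}{\frac{9}{2}} - - \frac{37}{4} = 135 \cdot \frac{2}{9} + \frac{37}{4} = 30 + \frac{37}{4} = \frac{157}{4} \approx 39.25$)
$z{\left(H \right)} = 2 H$
$\frac{z{\left(I \right)}}{\left(-1\right) \left(-66852\right)} = \frac{2 \cdot \frac{157}{4}}{\left(-1\right) \left(-66852\right)} = \frac{157}{2 \cdot 66852} = \frac{157}{2} \cdot \frac{1}{66852} = \frac{157}{133704}$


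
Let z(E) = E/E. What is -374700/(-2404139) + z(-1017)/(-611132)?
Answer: 228988756261/1469246275348 ≈ 0.15585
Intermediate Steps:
z(E) = 1
-374700/(-2404139) + z(-1017)/(-611132) = -374700/(-2404139) + 1/(-611132) = -374700*(-1/2404139) + 1*(-1/611132) = 374700/2404139 - 1/611132 = 228988756261/1469246275348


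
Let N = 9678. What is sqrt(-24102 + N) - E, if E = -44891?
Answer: 44891 + 2*I*sqrt(3606) ≈ 44891.0 + 120.1*I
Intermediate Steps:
sqrt(-24102 + N) - E = sqrt(-24102 + 9678) - 1*(-44891) = sqrt(-14424) + 44891 = 2*I*sqrt(3606) + 44891 = 44891 + 2*I*sqrt(3606)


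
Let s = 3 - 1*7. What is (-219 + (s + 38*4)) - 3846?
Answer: -3917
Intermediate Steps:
s = -4 (s = 3 - 7 = -4)
(-219 + (s + 38*4)) - 3846 = (-219 + (-4 + 38*4)) - 3846 = (-219 + (-4 + 152)) - 3846 = (-219 + 148) - 3846 = -71 - 3846 = -3917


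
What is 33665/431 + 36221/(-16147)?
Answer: 527977504/6959357 ≈ 75.866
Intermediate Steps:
33665/431 + 36221/(-16147) = 33665*(1/431) + 36221*(-1/16147) = 33665/431 - 36221/16147 = 527977504/6959357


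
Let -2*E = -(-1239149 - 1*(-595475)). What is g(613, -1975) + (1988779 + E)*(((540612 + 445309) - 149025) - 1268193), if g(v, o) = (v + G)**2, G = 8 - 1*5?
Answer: -718946704318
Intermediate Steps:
G = 3 (G = 8 - 5 = 3)
g(v, o) = (3 + v)**2 (g(v, o) = (v + 3)**2 = (3 + v)**2)
E = -321837 (E = -(-1)*(-1239149 - 1*(-595475))/2 = -(-1)*(-1239149 + 595475)/2 = -(-1)*(-643674)/2 = -1/2*643674 = -321837)
g(613, -1975) + (1988779 + E)*(((540612 + 445309) - 149025) - 1268193) = (3 + 613)**2 + (1988779 - 321837)*(((540612 + 445309) - 149025) - 1268193) = 616**2 + 1666942*((985921 - 149025) - 1268193) = 379456 + 1666942*(836896 - 1268193) = 379456 + 1666942*(-431297) = 379456 - 718947083774 = -718946704318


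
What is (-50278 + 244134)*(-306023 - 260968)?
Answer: -109914607296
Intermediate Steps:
(-50278 + 244134)*(-306023 - 260968) = 193856*(-566991) = -109914607296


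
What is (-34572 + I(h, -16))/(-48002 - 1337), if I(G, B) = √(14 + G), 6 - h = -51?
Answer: 34572/49339 - √71/49339 ≈ 0.70053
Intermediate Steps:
h = 57 (h = 6 - 1*(-51) = 6 + 51 = 57)
(-34572 + I(h, -16))/(-48002 - 1337) = (-34572 + √(14 + 57))/(-48002 - 1337) = (-34572 + √71)/(-49339) = (-34572 + √71)*(-1/49339) = 34572/49339 - √71/49339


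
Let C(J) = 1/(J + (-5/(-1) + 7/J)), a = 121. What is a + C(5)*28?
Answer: 7037/57 ≈ 123.46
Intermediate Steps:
C(J) = 1/(5 + J + 7/J) (C(J) = 1/(J + (-5*(-1) + 7/J)) = 1/(J + (5 + 7/J)) = 1/(5 + J + 7/J))
a + C(5)*28 = 121 + (5/(7 + 5**2 + 5*5))*28 = 121 + (5/(7 + 25 + 25))*28 = 121 + (5/57)*28 = 121 + 140/57 = 7037/57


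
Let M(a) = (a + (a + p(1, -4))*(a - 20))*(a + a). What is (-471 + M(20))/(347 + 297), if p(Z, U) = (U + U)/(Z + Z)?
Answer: 47/92 ≈ 0.51087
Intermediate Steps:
p(Z, U) = U/Z (p(Z, U) = (2*U)/((2*Z)) = (2*U)*(1/(2*Z)) = U/Z)
M(a) = 2*a*(a + (-20 + a)*(-4 + a)) (M(a) = (a + (a - 4/1)*(a - 20))*(a + a) = (a + (a - 4*1)*(-20 + a))*(2*a) = (a + (a - 4)*(-20 + a))*(2*a) = (a + (-4 + a)*(-20 + a))*(2*a) = (a + (-20 + a)*(-4 + a))*(2*a) = 2*a*(a + (-20 + a)*(-4 + a)))
(-471 + M(20))/(347 + 297) = (-471 + 2*20*(80 + 20² - 23*20))/(347 + 297) = (-471 + 2*20*(80 + 400 - 460))/644 = (-471 + 2*20*20)*(1/644) = (-471 + 800)*(1/644) = 329*(1/644) = 47/92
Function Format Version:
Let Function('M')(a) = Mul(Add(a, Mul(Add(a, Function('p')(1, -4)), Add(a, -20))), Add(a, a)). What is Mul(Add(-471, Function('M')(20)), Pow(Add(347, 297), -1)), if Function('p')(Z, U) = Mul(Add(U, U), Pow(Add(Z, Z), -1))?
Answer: Rational(47, 92) ≈ 0.51087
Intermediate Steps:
Function('p')(Z, U) = Mul(U, Pow(Z, -1)) (Function('p')(Z, U) = Mul(Mul(2, U), Pow(Mul(2, Z), -1)) = Mul(Mul(2, U), Mul(Rational(1, 2), Pow(Z, -1))) = Mul(U, Pow(Z, -1)))
Function('M')(a) = Mul(2, a, Add(a, Mul(Add(-20, a), Add(-4, a)))) (Function('M')(a) = Mul(Add(a, Mul(Add(a, Mul(-4, Pow(1, -1))), Add(a, -20))), Add(a, a)) = Mul(Add(a, Mul(Add(a, Mul(-4, 1)), Add(-20, a))), Mul(2, a)) = Mul(Add(a, Mul(Add(a, -4), Add(-20, a))), Mul(2, a)) = Mul(Add(a, Mul(Add(-4, a), Add(-20, a))), Mul(2, a)) = Mul(Add(a, Mul(Add(-20, a), Add(-4, a))), Mul(2, a)) = Mul(2, a, Add(a, Mul(Add(-20, a), Add(-4, a)))))
Mul(Add(-471, Function('M')(20)), Pow(Add(347, 297), -1)) = Mul(Add(-471, Mul(2, 20, Add(80, Pow(20, 2), Mul(-23, 20)))), Pow(Add(347, 297), -1)) = Mul(Add(-471, Mul(2, 20, Add(80, 400, -460))), Pow(644, -1)) = Mul(Add(-471, Mul(2, 20, 20)), Rational(1, 644)) = Mul(Add(-471, 800), Rational(1, 644)) = Mul(329, Rational(1, 644)) = Rational(47, 92)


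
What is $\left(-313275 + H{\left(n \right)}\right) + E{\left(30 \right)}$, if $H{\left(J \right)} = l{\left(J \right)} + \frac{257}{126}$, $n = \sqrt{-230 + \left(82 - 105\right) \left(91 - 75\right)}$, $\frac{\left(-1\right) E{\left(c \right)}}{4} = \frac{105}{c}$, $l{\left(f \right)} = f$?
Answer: $- \frac{39474157}{126} + i \sqrt{598} \approx -3.1329 \cdot 10^{5} + 24.454 i$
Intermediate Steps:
$E{\left(c \right)} = - \frac{420}{c}$ ($E{\left(c \right)} = - 4 \frac{105}{c} = - \frac{420}{c}$)
$n = i \sqrt{598}$ ($n = \sqrt{-230 - 368} = \sqrt{-598} = i \sqrt{598} \approx 24.454 i$)
$H{\left(J \right)} = \frac{257}{126} + J$ ($H{\left(J \right)} = J + \frac{257}{126} = \frac{257}{126} + J$)
$\left(-313275 + H{\left(n \right)}\right) + E{\left(30 \right)} = \left(-313275 + \left(\frac{257}{126} + i \sqrt{598}\right)\right) - \frac{420}{30} = \left(- \frac{39472393}{126} + i \sqrt{598}\right) - 14 = - \frac{39474157}{126} + i \sqrt{598}$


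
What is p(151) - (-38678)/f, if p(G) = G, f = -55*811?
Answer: 6696677/44605 ≈ 150.13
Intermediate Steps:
f = -44605
p(151) - (-38678)/f = 151 - (-38678)/(-44605) = 151 - (-38678)*(-1)/44605 = 151 - 1*38678/44605 = 151 - 38678/44605 = 6696677/44605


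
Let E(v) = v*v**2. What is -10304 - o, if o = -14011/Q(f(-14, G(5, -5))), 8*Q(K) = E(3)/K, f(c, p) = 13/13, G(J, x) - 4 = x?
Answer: -166120/27 ≈ -6152.6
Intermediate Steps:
E(v) = v**3
G(J, x) = 4 + x
f(c, p) = 1 (f(c, p) = 13*(1/13) = 1)
Q(K) = 27/(8*K) (Q(K) = (3**3/K)/8 = (27/K)/8 = 27/(8*K))
o = -112088/27 (o = -14011/((27/8)/1) = -14011/((27/8)*1) = -14011/27/8 = -14011*8/27 = -112088/27 ≈ -4151.4)
-10304 - o = -10304 - 1*(-112088/27) = -10304 + 112088/27 = -166120/27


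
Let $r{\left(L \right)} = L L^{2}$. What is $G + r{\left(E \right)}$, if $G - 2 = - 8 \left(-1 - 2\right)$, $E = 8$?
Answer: $538$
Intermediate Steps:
$r{\left(L \right)} = L^{3}$
$G = 26$ ($G = 2 - 8 \left(-1 - 2\right) = 2 - -24 = 2 + 24 = 26$)
$G + r{\left(E \right)} = 26 + 8^{3} = 26 + 512 = 538$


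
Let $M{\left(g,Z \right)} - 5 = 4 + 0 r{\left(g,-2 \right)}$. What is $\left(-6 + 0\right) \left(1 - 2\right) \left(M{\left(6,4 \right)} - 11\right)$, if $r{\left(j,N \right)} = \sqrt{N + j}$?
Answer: $-12$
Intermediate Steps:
$M{\left(g,Z \right)} = 9$ ($M{\left(g,Z \right)} = 5 + \left(4 + 0 \sqrt{-2 + g}\right) = 5 + \left(4 + 0\right) = 5 + 4 = 9$)
$\left(-6 + 0\right) \left(1 - 2\right) \left(M{\left(6,4 \right)} - 11\right) = \left(-6 + 0\right) \left(1 - 2\right) \left(9 - 11\right) = \left(-6\right) \left(-1\right) \left(-2\right) = 6 \left(-2\right) = -12$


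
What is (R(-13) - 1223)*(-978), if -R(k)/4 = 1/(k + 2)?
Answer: 13153122/11 ≈ 1.1957e+6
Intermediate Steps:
R(k) = -4/(2 + k) (R(k) = -4/(k + 2) = -4/(2 + k))
(R(-13) - 1223)*(-978) = (-4/(2 - 13) - 1223)*(-978) = (-4/(-11) - 1223)*(-978) = (-4*(-1/11) - 1223)*(-978) = (4/11 - 1223)*(-978) = -13449/11*(-978) = 13153122/11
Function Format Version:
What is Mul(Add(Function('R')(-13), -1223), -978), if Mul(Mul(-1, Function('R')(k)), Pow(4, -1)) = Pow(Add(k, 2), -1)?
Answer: Rational(13153122, 11) ≈ 1.1957e+6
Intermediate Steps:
Function('R')(k) = Mul(-4, Pow(Add(2, k), -1)) (Function('R')(k) = Mul(-4, Pow(Add(k, 2), -1)) = Mul(-4, Pow(Add(2, k), -1)))
Mul(Add(Function('R')(-13), -1223), -978) = Mul(Add(Mul(-4, Pow(Add(2, -13), -1)), -1223), -978) = Mul(Add(Mul(-4, Pow(-11, -1)), -1223), -978) = Mul(Add(Mul(-4, Rational(-1, 11)), -1223), -978) = Mul(Add(Rational(4, 11), -1223), -978) = Mul(Rational(-13449, 11), -978) = Rational(13153122, 11)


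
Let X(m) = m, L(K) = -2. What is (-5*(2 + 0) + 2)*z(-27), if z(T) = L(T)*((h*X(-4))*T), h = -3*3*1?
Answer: -15552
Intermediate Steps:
h = -9 (h = -9*1 = -9)
z(T) = -72*T (z(T) = -2*(-9*(-4))*T = -72*T)
(-5*(2 + 0) + 2)*z(-27) = (-5*(2 + 0) + 2)*(-72*(-27)) = (-5*2 + 2)*1944 = (-10 + 2)*1944 = -8*1944 = -15552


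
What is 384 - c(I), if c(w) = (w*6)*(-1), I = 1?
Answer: 390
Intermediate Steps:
c(w) = -6*w (c(w) = (6*w)*(-1) = -6*w)
384 - c(I) = 384 - (-6) = 384 - 1*(-6) = 384 + 6 = 390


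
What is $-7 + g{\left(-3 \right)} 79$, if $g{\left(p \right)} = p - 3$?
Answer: $-481$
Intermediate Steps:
$g{\left(p \right)} = -3 + p$
$-7 + g{\left(-3 \right)} 79 = -7 + \left(-3 - 3\right) 79 = -7 - 474 = -481$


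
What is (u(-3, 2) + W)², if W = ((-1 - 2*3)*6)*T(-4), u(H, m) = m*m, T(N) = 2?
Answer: 6400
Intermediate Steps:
u(H, m) = m²
W = -84 (W = ((-1 - 2*3)*6)*2 = ((-1 - 6)*6)*2 = -7*6*2 = -42*2 = -84)
(u(-3, 2) + W)² = (2² - 84)² = (4 - 84)² = (-80)² = 6400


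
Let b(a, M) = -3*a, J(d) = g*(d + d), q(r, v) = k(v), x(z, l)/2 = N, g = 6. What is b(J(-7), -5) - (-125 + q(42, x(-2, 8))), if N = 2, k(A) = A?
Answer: 373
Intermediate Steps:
x(z, l) = 4 (x(z, l) = 2*2 = 4)
q(r, v) = v
J(d) = 12*d (J(d) = 6*(d + d) = 6*(2*d) = 12*d)
b(J(-7), -5) - (-125 + q(42, x(-2, 8))) = -36*(-7) - (-125 + 4) = -3*(-84) - 1*(-121) = 252 + 121 = 373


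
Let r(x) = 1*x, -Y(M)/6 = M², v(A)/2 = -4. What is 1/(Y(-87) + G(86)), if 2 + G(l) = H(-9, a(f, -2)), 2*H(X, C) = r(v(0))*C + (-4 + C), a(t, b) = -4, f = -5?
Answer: -1/45404 ≈ -2.2024e-5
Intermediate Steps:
v(A) = -8 (v(A) = 2*(-4) = -8)
Y(M) = -6*M²
r(x) = x
H(X, C) = -2 - 7*C/2 (H(X, C) = (-8*C + (-4 + C))/2 = (-4 - 7*C)/2 = -2 - 7*C/2)
G(l) = 10 (G(l) = -2 + (-2 - 7/2*(-4)) = -2 + (-2 + 14) = -2 + 12 = 10)
1/(Y(-87) + G(86)) = 1/(-6*(-87)² + 10) = 1/(-6*7569 + 10) = 1/(-45414 + 10) = 1/(-45404) = -1/45404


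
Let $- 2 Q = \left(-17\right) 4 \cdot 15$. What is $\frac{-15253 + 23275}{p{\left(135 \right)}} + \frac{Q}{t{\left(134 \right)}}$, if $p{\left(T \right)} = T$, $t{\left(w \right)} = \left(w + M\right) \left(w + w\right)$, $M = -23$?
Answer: $\frac{13261517}{223110} \approx 59.439$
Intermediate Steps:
$t{\left(w \right)} = 2 w \left(-23 + w\right)$ ($t{\left(w \right)} = \left(w - 23\right) \left(w + w\right) = \left(-23 + w\right) 2 w = 2 w \left(-23 + w\right)$)
$Q = 510$ ($Q = - \frac{\left(-17\right) 4 \cdot 15}{2} = - \frac{\left(-68\right) 15}{2} = \left(- \frac{1}{2}\right) \left(-1020\right) = 510$)
$\frac{-15253 + 23275}{p{\left(135 \right)}} + \frac{Q}{t{\left(134 \right)}} = \frac{-15253 + 23275}{135} + \frac{510}{2 \cdot 134 \left(-23 + 134\right)} = 8022 \cdot \frac{1}{135} + \frac{510}{2 \cdot 134 \cdot 111} = \frac{2674}{45} + \frac{510}{29748} = \frac{2674}{45} + 510 \cdot \frac{1}{29748} = \frac{2674}{45} + \frac{85}{4958} = \frac{13261517}{223110}$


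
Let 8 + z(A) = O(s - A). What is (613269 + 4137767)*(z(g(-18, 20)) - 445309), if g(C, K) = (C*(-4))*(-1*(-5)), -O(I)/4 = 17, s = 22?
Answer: -2116040168860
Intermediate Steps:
O(I) = -68 (O(I) = -4*17 = -68)
g(C, K) = -20*C (g(C, K) = -4*C*5 = -20*C)
z(A) = -76 (z(A) = -8 - 68 = -76)
(613269 + 4137767)*(z(g(-18, 20)) - 445309) = (613269 + 4137767)*(-76 - 445309) = 4751036*(-445385) = -2116040168860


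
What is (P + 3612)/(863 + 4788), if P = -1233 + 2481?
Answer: 4860/5651 ≈ 0.86002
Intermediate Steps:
P = 1248
(P + 3612)/(863 + 4788) = (1248 + 3612)/(863 + 4788) = 4860/5651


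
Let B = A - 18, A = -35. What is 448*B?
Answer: -23744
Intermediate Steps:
B = -53 (B = -35 - 18 = -53)
448*B = 448*(-53) = -23744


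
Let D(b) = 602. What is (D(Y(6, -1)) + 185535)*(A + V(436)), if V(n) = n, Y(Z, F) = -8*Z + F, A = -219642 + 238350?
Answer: 3563406728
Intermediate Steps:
A = 18708
Y(Z, F) = F - 8*Z
(D(Y(6, -1)) + 185535)*(A + V(436)) = (602 + 185535)*(18708 + 436) = 186137*19144 = 3563406728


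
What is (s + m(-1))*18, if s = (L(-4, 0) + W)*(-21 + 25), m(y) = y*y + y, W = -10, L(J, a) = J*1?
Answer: -1008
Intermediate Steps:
L(J, a) = J
m(y) = y + y**2 (m(y) = y**2 + y = y + y**2)
s = -56 (s = (-4 - 10)*(-21 + 25) = -14*4 = -56)
(s + m(-1))*18 = (-56 - (1 - 1))*18 = (-56 - 1*0)*18 = (-56 + 0)*18 = -56*18 = -1008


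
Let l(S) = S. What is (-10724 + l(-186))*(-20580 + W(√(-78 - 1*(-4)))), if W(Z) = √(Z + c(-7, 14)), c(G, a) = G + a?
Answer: 224527800 - 10910*√(7 + I*√74) ≈ 2.245e+8 - 15603.0*I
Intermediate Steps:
W(Z) = √(7 + Z) (W(Z) = √(Z + (-7 + 14)) = √(Z + 7) = √(7 + Z))
(-10724 + l(-186))*(-20580 + W(√(-78 - 1*(-4)))) = (-10724 - 186)*(-20580 + √(7 + √(-78 - 1*(-4)))) = -10910*(-20580 + √(7 + √(-78 + 4))) = -10910*(-20580 + √(7 + √(-74))) = -10910*(-20580 + √(7 + I*√74)) = 224527800 - 10910*√(7 + I*√74)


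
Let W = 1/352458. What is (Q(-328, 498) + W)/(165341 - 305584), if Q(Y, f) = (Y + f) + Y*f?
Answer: 57511981691/49429767294 ≈ 1.1635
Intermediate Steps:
W = 1/352458 ≈ 2.8372e-6
Q(Y, f) = Y + f + Y*f
(Q(-328, 498) + W)/(165341 - 305584) = ((-328 + 498 - 328*498) + 1/352458)/(165341 - 305584) = ((-328 + 498 - 163344) + 1/352458)/(-140243) = (-163174 + 1/352458)*(-1/140243) = -57511981691/352458*(-1/140243) = 57511981691/49429767294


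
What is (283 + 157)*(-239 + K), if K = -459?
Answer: -307120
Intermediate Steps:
(283 + 157)*(-239 + K) = (283 + 157)*(-239 - 459) = 440*(-698) = -307120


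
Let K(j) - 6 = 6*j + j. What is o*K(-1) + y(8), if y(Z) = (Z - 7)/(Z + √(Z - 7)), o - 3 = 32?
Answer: -314/9 ≈ -34.889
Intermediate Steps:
K(j) = 6 + 7*j (K(j) = 6 + (6*j + j) = 6 + 7*j)
o = 35 (o = 3 + 32 = 35)
y(Z) = (-7 + Z)/(Z + √(-7 + Z))
o*K(-1) + y(8) = 35*(6 + 7*(-1)) + (-7 + 8)/(8 + √(-7 + 8)) = 35*(6 - 7) + 1/(8 + √1) = 35*(-1) + 1/(8 + 1) = -35 + 1/9 = -35 + (⅑)*1 = -35 + ⅑ = -314/9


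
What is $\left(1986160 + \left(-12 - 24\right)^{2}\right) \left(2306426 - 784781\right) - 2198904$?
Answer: $3024200286216$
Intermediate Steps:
$\left(1986160 + \left(-12 - 24\right)^{2}\right) \left(2306426 - 784781\right) - 2198904 = \left(1986160 + \left(-12 - 24\right)^{2}\right) 1521645 - 2198904 = \left(1986160 + \left(-36\right)^{2}\right) 1521645 - 2198904 = \left(1986160 + 1296\right) 1521645 - 2198904 = 1987456 \cdot 1521645 - 2198904 = 3024202485120 - 2198904 = 3024200286216$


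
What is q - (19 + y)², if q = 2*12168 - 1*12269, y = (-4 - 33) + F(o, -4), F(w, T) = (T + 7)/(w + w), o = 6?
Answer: 188031/16 ≈ 11752.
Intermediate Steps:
F(w, T) = (7 + T)/(2*w) (F(w, T) = (7 + T)/((2*w)) = (7 + T)*(1/(2*w)) = (7 + T)/(2*w))
y = -147/4 (y = (-4 - 33) + (½)*(7 - 4)/6 = -37 + (½)*(⅙)*3 = -37 + ¼ = -147/4 ≈ -36.750)
q = 12067 (q = 24336 - 12269 = 12067)
q - (19 + y)² = 12067 - (19 - 147/4)² = 12067 - (-71/4)² = 12067 - 1*5041/16 = 12067 - 5041/16 = 188031/16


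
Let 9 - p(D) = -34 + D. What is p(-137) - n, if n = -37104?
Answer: 37284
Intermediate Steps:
p(D) = 43 - D (p(D) = 9 - (-34 + D) = 9 + (34 - D) = 43 - D)
p(-137) - n = (43 - 1*(-137)) - 1*(-37104) = (43 + 137) + 37104 = 180 + 37104 = 37284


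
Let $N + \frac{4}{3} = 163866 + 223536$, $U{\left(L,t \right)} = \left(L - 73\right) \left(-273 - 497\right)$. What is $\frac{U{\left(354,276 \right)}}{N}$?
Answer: $- \frac{324555}{581101} \approx -0.55852$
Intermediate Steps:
$U{\left(L,t \right)} = 56210 - 770 L$ ($U{\left(L,t \right)} = \left(-73 + L\right) \left(-770\right) = 56210 - 770 L$)
$N = \frac{1162202}{3}$ ($N = - \frac{4}{3} + \left(163866 + 223536\right) = - \frac{4}{3} + 387402 = \frac{1162202}{3} \approx 3.874 \cdot 10^{5}$)
$\frac{U{\left(354,276 \right)}}{N} = \frac{56210 - 272580}{\frac{1162202}{3}} = \left(56210 - 272580\right) \frac{3}{1162202} = \left(-216370\right) \frac{3}{1162202} = - \frac{324555}{581101}$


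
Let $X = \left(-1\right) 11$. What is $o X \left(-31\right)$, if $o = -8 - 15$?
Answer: $-7843$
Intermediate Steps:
$X = -11$
$o = -23$ ($o = -8 - 15 = -23$)
$o X \left(-31\right) = \left(-23\right) \left(-11\right) \left(-31\right) = 253 \left(-31\right) = -7843$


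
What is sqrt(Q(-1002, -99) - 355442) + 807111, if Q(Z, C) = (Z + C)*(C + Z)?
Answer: 807111 + sqrt(856759) ≈ 8.0804e+5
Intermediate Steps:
Q(Z, C) = (C + Z)**2 (Q(Z, C) = (C + Z)*(C + Z) = (C + Z)**2)
sqrt(Q(-1002, -99) - 355442) + 807111 = sqrt((-99 - 1002)**2 - 355442) + 807111 = sqrt((-1101)**2 - 355442) + 807111 = sqrt(1212201 - 355442) + 807111 = sqrt(856759) + 807111 = 807111 + sqrt(856759)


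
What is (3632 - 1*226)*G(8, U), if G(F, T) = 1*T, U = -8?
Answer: -27248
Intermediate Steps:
G(F, T) = T
(3632 - 1*226)*G(8, U) = (3632 - 1*226)*(-8) = (3632 - 226)*(-8) = 3406*(-8) = -27248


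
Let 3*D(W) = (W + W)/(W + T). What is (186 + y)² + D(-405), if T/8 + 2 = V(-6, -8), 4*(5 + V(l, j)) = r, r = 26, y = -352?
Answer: 11270674/409 ≈ 27557.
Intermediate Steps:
V(l, j) = 3/2 (V(l, j) = -5 + (¼)*26 = -5 + 13/2 = 3/2)
T = -4 (T = -16 + 8*(3/2) = -16 + 12 = -4)
D(W) = 2*W/(3*(-4 + W)) (D(W) = ((W + W)/(W - 4))/3 = ((2*W)/(-4 + W))/3 = (2*W/(-4 + W))/3 = 2*W/(3*(-4 + W)))
(186 + y)² + D(-405) = (186 - 352)² + (⅔)*(-405)/(-4 - 405) = (-166)² + (⅔)*(-405)/(-409) = 27556 + (⅔)*(-405)*(-1/409) = 27556 + 270/409 = 11270674/409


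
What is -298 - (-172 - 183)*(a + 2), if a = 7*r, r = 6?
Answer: 15322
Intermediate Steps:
a = 42 (a = 7*6 = 42)
-298 - (-172 - 183)*(a + 2) = -298 - (-172 - 183)*(42 + 2) = -298 - (-355)*44 = -298 - 1*(-15620) = -298 + 15620 = 15322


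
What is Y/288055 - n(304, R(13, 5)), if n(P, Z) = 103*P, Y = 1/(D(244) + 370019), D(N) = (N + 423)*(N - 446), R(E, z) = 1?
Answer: -2122171447375599/67775020675 ≈ -31312.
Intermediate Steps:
D(N) = (-446 + N)*(423 + N) (D(N) = (423 + N)*(-446 + N) = (-446 + N)*(423 + N))
Y = 1/235285 (Y = 1/((-188658 + 244² - 23*244) + 370019) = 1/((-188658 + 59536 - 5612) + 370019) = 1/(-134734 + 370019) = 1/235285 ≈ 4.2502e-6)
Y/288055 - n(304, R(13, 5)) = (1/235285)/288055 - 103*304 = (1/235285)*(1/288055) - 1*31312 = 1/67775020675 - 31312 = -2122171447375599/67775020675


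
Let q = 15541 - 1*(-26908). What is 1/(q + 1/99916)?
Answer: 99916/4241334285 ≈ 2.3558e-5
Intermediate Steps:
q = 42449 (q = 15541 + 26908 = 42449)
1/(q + 1/99916) = 1/(42449 + 1/99916) = 1/(4241334285/99916) = 99916/4241334285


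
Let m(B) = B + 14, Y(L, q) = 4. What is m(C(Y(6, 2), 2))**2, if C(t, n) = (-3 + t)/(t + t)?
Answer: 12769/64 ≈ 199.52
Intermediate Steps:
C(t, n) = (-3 + t)/(2*t) (C(t, n) = (-3 + t)/((2*t)) = (-3 + t)*(1/(2*t)) = (-3 + t)/(2*t))
m(B) = 14 + B
m(C(Y(6, 2), 2))**2 = (14 + (1/2)*(-3 + 4)/4)**2 = (14 + (1/2)*(1/4)*1)**2 = (14 + 1/8)**2 = (113/8)**2 = 12769/64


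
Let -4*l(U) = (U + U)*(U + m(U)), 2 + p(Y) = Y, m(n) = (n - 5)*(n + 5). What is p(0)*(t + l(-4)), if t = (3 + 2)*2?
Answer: 32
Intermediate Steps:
m(n) = (-5 + n)*(5 + n)
p(Y) = -2 + Y
l(U) = -U*(-25 + U + U²)/2 (l(U) = -(U + U)*(U + (-25 + U²))/4 = -2*U*(-25 + U + U²)/4 = -U*(-25 + U + U²)/2)
t = 10 (t = 5*2 = 10)
p(0)*(t + l(-4)) = (-2 + 0)*(10 + (½)*(-4)*(25 - 1*(-4) - 1*(-4)²)) = -2*(10 + (½)*(-4)*(25 + 4 - 1*16)) = -2*(10 + (½)*(-4)*(25 + 4 - 16)) = -2*(10 + (½)*(-4)*13) = -2*(10 - 26) = -2*(-16) = 32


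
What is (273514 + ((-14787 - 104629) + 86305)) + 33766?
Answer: 274169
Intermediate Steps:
(273514 + ((-14787 - 104629) + 86305)) + 33766 = (273514 + (-119416 + 86305)) + 33766 = (273514 - 33111) + 33766 = 240403 + 33766 = 274169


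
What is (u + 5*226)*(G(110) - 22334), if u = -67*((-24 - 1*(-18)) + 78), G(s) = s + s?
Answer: 81689116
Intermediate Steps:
G(s) = 2*s
u = -4824 (u = -67*((-24 + 18) + 78) = -67*(-6 + 78) = -67*72 = -4824)
(u + 5*226)*(G(110) - 22334) = (-4824 + 5*226)*(2*110 - 22334) = (-4824 + 1130)*(220 - 22334) = -3694*(-22114) = 81689116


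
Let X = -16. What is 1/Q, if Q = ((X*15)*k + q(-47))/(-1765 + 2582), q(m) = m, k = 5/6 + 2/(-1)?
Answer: 817/233 ≈ 3.5064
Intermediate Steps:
k = -7/6 (k = 5*(1/6) + 2*(-1) = 5/6 - 2 = -7/6 ≈ -1.1667)
Q = 233/817 (Q = (-16*15*(-7/6) - 47)/(-1765 + 2582) = (-240*(-7/6) - 47)/817 = (280 - 47)*(1/817) = 233*(1/817) = 233/817 ≈ 0.28519)
1/Q = 1/(233/817) = 817/233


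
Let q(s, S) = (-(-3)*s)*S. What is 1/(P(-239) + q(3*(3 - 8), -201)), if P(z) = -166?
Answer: 1/8879 ≈ 0.00011263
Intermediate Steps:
q(s, S) = 3*S*s (q(s, S) = (3*s)*S = 3*S*s)
1/(P(-239) + q(3*(3 - 8), -201)) = 1/(-166 + 3*(-201)*(3*(3 - 8))) = 1/(-166 + 3*(-201)*(3*(-5))) = 1/(-166 + 3*(-201)*(-15)) = 1/(-166 + 9045) = 1/8879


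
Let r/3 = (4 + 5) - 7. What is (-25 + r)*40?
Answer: -760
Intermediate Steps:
r = 6 (r = 3*((4 + 5) - 7) = 3*(9 - 7) = 3*2 = 6)
(-25 + r)*40 = (-25 + 6)*40 = -19*40 = -760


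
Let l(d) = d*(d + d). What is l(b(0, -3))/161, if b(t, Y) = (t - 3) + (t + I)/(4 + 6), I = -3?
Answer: 1089/8050 ≈ 0.13528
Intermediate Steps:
b(t, Y) = -33/10 + 11*t/10 (b(t, Y) = (t - 3) + (t - 3)/(4 + 6) = (-3 + t) + (-3 + t)/10 = (-3 + t) + (-3 + t)*(⅒) = (-3 + t) + (-3/10 + t/10) = -33/10 + 11*t/10)
l(d) = 2*d² (l(d) = d*(2*d) = 2*d²)
l(b(0, -3))/161 = (2*(-33/10 + (11/10)*0)²)/161 = (2*(-33/10 + 0)²)*(1/161) = (2*(-33/10)²)*(1/161) = (2*(1089/100))*(1/161) = (1089/50)*(1/161) = 1089/8050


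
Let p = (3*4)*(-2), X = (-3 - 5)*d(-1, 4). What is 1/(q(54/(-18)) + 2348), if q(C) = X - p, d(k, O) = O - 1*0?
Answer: 1/2340 ≈ 0.00042735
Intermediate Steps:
d(k, O) = O (d(k, O) = O + 0 = O)
X = -32 (X = (-3 - 5)*4 = -8*4 = -32)
p = -24 (p = 12*(-2) = -24)
q(C) = -8 (q(C) = -32 - 1*(-24) = -32 + 24 = -8)
1/(q(54/(-18)) + 2348) = 1/(-8 + 2348) = 1/2340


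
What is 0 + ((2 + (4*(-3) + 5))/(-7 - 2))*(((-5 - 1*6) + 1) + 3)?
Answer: -35/9 ≈ -3.8889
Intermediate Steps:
0 + ((2 + (4*(-3) + 5))/(-7 - 2))*(((-5 - 1*6) + 1) + 3) = 0 + ((2 + (-12 + 5))/(-9))*(((-5 - 6) + 1) + 3) = 0 + ((2 - 7)*(-⅑))*((-11 + 1) + 3) = 0 + (-5*(-⅑))*(-10 + 3) = 0 + (5/9)*(-7) = 0 - 35/9 = -35/9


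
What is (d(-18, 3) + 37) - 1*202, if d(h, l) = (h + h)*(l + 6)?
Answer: -489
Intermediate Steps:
d(h, l) = 2*h*(6 + l) (d(h, l) = (2*h)*(6 + l) = 2*h*(6 + l))
(d(-18, 3) + 37) - 1*202 = (2*(-18)*(6 + 3) + 37) - 1*202 = (2*(-18)*9 + 37) - 202 = (-324 + 37) - 202 = -287 - 202 = -489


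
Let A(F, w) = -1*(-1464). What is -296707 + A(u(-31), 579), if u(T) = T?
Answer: -295243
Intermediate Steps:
A(F, w) = 1464
-296707 + A(u(-31), 579) = -296707 + 1464 = -295243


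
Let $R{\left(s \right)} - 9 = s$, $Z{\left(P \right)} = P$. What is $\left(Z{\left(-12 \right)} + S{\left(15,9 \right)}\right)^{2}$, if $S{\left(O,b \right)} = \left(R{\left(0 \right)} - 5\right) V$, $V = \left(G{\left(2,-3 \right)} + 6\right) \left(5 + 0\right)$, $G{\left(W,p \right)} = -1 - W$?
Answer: $2304$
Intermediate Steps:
$R{\left(s \right)} = 9 + s$
$V = 15$ ($V = \left(\left(-1 - 2\right) + 6\right) \left(5 + 0\right) = \left(\left(-1 - 2\right) + 6\right) 5 = \left(-3 + 6\right) 5 = 3 \cdot 5 = 15$)
$S{\left(O,b \right)} = 60$ ($S{\left(O,b \right)} = \left(\left(9 + 0\right) - 5\right) 15 = \left(9 - 5\right) 15 = 4 \cdot 15 = 60$)
$\left(Z{\left(-12 \right)} + S{\left(15,9 \right)}\right)^{2} = \left(-12 + 60\right)^{2} = 48^{2} = 2304$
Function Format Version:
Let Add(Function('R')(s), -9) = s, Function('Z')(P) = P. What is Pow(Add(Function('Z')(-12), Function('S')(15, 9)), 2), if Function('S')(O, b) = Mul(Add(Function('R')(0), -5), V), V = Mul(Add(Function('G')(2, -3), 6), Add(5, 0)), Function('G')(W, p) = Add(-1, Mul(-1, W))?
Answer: 2304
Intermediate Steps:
Function('R')(s) = Add(9, s)
V = 15 (V = Mul(Add(Add(-1, Mul(-1, 2)), 6), Add(5, 0)) = Mul(Add(Add(-1, -2), 6), 5) = Mul(Add(-3, 6), 5) = Mul(3, 5) = 15)
Function('S')(O, b) = 60 (Function('S')(O, b) = Mul(Add(Add(9, 0), -5), 15) = Mul(Add(9, -5), 15) = Mul(4, 15) = 60)
Pow(Add(Function('Z')(-12), Function('S')(15, 9)), 2) = Pow(Add(-12, 60), 2) = Pow(48, 2) = 2304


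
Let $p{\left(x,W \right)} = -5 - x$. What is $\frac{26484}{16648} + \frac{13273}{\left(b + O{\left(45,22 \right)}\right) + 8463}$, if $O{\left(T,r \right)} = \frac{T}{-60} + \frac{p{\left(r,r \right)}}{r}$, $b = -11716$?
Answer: $- \frac{1482404945}{596077478} \approx -2.4869$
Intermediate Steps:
$O{\left(T,r \right)} = - \frac{T}{60} + \frac{-5 - r}{r}$ ($O{\left(T,r \right)} = \frac{T}{-60} + \frac{-5 - r}{r} = T \left(- \frac{1}{60}\right) + \frac{-5 - r}{r} = - \frac{T}{60} + \frac{-5 - r}{r}$)
$\frac{26484}{16648} + \frac{13273}{\left(b + O{\left(45,22 \right)}\right) + 8463} = \frac{26484}{16648} + \frac{13273}{\left(-11716 - \left(\frac{7}{4} + \frac{5}{22}\right)\right) + 8463} = 26484 \cdot \frac{1}{16648} + \frac{13273}{\left(-11716 - \frac{87}{44}\right) + 8463} = \frac{6621}{4162} + \frac{13273}{\left(-11716 - \frac{87}{44}\right) + 8463} = \frac{6621}{4162} + \frac{13273}{- \frac{515591}{44} + 8463} = \frac{6621}{4162} + \frac{13273}{- \frac{143219}{44}} = \frac{6621}{4162} + 13273 \left(- \frac{44}{143219}\right) = \frac{6621}{4162} - \frac{584012}{143219} = - \frac{1482404945}{596077478}$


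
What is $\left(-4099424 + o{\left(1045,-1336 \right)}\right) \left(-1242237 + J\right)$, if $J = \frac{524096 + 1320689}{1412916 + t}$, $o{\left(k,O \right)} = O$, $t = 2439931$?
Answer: $\frac{19626841213124405040}{3852847} \approx 5.0941 \cdot 10^{12}$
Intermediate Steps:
$J = \frac{1844785}{3852847}$ ($J = \frac{524096 + 1320689}{1412916 + 2439931} = \frac{1844785}{3852847} \approx 0.47881$)
$\left(-4099424 + o{\left(1045,-1336 \right)}\right) \left(-1242237 + J\right) = \left(-4099424 - 1336\right) \left(-1242237 + \frac{1844785}{3852847}\right) = \left(-4100760\right) \left(- \frac{4786147253954}{3852847}\right) = \frac{19626841213124405040}{3852847}$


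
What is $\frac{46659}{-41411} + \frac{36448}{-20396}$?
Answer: $- \frac{615251273}{211154689} \approx -2.9137$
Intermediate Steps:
$\frac{46659}{-41411} + \frac{36448}{-20396} = 46659 \left(- \frac{1}{41411}\right) + 36448 \left(- \frac{1}{20396}\right) = - \frac{46659}{41411} - \frac{9112}{5099} = - \frac{615251273}{211154689}$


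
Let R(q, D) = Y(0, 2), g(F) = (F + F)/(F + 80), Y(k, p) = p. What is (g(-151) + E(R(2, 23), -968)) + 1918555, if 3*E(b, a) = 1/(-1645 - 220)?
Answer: 762138070594/397245 ≈ 1.9186e+6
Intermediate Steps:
g(F) = 2*F/(80 + F) (g(F) = (2*F)/(80 + F) = 2*F/(80 + F))
R(q, D) = 2
E(b, a) = -1/5595 (E(b, a) = 1/(3*(-1645 - 220)) = (1/3)/(-1865) = (1/3)*(-1/1865) = -1/5595)
(g(-151) + E(R(2, 23), -968)) + 1918555 = (2*(-151)/(80 - 151) - 1/5595) + 1918555 = (2*(-151)/(-71) - 1/5595) + 1918555 = (2*(-151)*(-1/71) - 1/5595) + 1918555 = (302/71 - 1/5595) + 1918555 = 1689619/397245 + 1918555 = 762138070594/397245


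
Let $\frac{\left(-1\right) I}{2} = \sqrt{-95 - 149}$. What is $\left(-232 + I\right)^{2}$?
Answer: $52848 + 1856 i \sqrt{61} \approx 52848.0 + 14496.0 i$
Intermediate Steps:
$I = - 4 i \sqrt{61}$ ($I = - 2 \sqrt{-95 - 149} = - 2 \sqrt{-244} = - 2 \cdot 2 i \sqrt{61} = - 4 i \sqrt{61} \approx - 31.241 i$)
$\left(-232 + I\right)^{2} = \left(-232 - 4 i \sqrt{61}\right)^{2}$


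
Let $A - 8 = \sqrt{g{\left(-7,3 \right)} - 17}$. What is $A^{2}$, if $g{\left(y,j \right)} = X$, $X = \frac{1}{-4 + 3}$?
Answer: $46 + 48 i \sqrt{2} \approx 46.0 + 67.882 i$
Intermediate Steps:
$X = -1$ ($X = \frac{1}{-1} = -1$)
$g{\left(y,j \right)} = -1$
$A = 8 + 3 i \sqrt{2}$ ($A = 8 + \sqrt{-1 - 17} = 8 + \sqrt{-18} = 8 + 3 i \sqrt{2} \approx 8.0 + 4.2426 i$)
$A^{2} = \left(8 + 3 i \sqrt{2}\right)^{2}$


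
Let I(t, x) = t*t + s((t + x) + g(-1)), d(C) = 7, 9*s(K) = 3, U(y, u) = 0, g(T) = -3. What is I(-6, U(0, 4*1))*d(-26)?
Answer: 763/3 ≈ 254.33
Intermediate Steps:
s(K) = 1/3 (s(K) = (1/9)*3 = 1/3)
I(t, x) = 1/3 + t**2 (I(t, x) = t*t + 1/3 = t**2 + 1/3 = 1/3 + t**2)
I(-6, U(0, 4*1))*d(-26) = (1/3 + (-6)**2)*7 = (1/3 + 36)*7 = (109/3)*7 = 763/3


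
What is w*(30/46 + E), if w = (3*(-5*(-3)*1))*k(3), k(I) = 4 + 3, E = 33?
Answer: 243810/23 ≈ 10600.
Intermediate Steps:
k(I) = 7
w = 315 (w = (3*(-5*(-3)*1))*7 = (3*(15*1))*7 = (3*15)*7 = 45*7 = 315)
w*(30/46 + E) = 315*(30/46 + 33) = 315*(30*(1/46) + 33) = 315*(15/23 + 33) = 315*(774/23) = 243810/23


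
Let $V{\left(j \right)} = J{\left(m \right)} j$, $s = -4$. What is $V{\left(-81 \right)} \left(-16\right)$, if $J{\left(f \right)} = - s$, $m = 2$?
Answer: $5184$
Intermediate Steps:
$J{\left(f \right)} = 4$ ($J{\left(f \right)} = \left(-1\right) \left(-4\right) = 4$)
$V{\left(j \right)} = 4 j$
$V{\left(-81 \right)} \left(-16\right) = 4 \left(-81\right) \left(-16\right) = \left(-324\right) \left(-16\right) = 5184$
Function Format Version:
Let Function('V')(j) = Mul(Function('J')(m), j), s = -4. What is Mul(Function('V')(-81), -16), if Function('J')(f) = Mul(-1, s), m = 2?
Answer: 5184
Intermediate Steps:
Function('J')(f) = 4 (Function('J')(f) = Mul(-1, -4) = 4)
Function('V')(j) = Mul(4, j)
Mul(Function('V')(-81), -16) = Mul(Mul(4, -81), -16) = Mul(-324, -16) = 5184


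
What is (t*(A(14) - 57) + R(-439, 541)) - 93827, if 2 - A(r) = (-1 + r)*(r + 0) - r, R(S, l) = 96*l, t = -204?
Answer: 3601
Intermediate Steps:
A(r) = 2 + r - r*(-1 + r) (A(r) = 2 - ((-1 + r)*(r + 0) - r) = 2 - ((-1 + r)*r - r) = 2 - (r*(-1 + r) - r) = 2 - (-r + r*(-1 + r)) = 2 + (r - r*(-1 + r)) = 2 + r - r*(-1 + r))
(t*(A(14) - 57) + R(-439, 541)) - 93827 = (-204*((2 - 1*14² + 2*14) - 57) + 96*541) - 93827 = (-204*((2 - 1*196 + 28) - 57) + 51936) - 93827 = (-204*((2 - 196 + 28) - 57) + 51936) - 93827 = (-204*(-166 - 57) + 51936) - 93827 = (-204*(-223) + 51936) - 93827 = (45492 + 51936) - 93827 = 97428 - 93827 = 3601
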